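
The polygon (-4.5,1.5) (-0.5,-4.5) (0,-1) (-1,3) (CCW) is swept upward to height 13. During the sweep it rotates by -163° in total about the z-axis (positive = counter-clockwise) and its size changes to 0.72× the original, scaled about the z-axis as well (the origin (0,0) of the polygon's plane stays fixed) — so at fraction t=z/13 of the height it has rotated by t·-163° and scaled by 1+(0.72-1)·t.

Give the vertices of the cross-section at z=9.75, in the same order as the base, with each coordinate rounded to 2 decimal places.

t = z/height = 9.75/13 = 0.75
s = 1 + (scale-1)·z/height = 1 + (0.72-1)·9.75/13 = 0.790000
θ = twist·z/height = -163°·9.75/13 = -122.2500° = -2.133665 rad
cos θ = -0.533615, sin θ = -0.845728 (intermediates below are computed at full precision and shown rounded to 5 d.p.)
v1: (-4.5,1.5) → rotate → (3.66986,3.00535) → ×s → (2.89919,2.37423) → (2.90,2.37)
v2: (-0.5,-4.5) → rotate → (-3.53897,2.82413) → ×s → (-2.79578,2.23106) → (-2.80,2.23)
v3: (0,-1) → rotate → (-0.84573,0.53361) → ×s → (-0.66812,0.42156) → (-0.67,0.42)
v4: (-1,3) → rotate → (3.07080,-0.75512) → ×s → (2.42593,-0.59654) → (2.43,-0.60)

Cross-section at z=9.75: (2.90,2.37) (-2.80,2.23) (-0.67,0.42) (2.43,-0.60)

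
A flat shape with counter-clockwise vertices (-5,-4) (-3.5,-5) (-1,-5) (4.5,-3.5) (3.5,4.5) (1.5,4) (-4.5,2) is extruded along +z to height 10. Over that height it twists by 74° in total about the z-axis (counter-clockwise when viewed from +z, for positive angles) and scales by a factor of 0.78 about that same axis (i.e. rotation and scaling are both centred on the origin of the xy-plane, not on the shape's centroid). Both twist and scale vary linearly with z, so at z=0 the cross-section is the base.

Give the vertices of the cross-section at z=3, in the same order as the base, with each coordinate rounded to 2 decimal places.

Cross-section at z=3: (-2.91,-5.22) (-1.26,-5.56) (0.90,-4.68) (5.13,-1.44) (1.44,5.13) (-0.11,3.99) (-4.60,0.14)

t = z/height = 3/10 = 0.3
s = 1 + (scale-1)·z/height = 1 + (0.78-1)·3/10 = 0.934000
θ = twist·z/height = 74°·3/10 = 22.2000° = 0.387463 rad
cos θ = 0.925871, sin θ = 0.377841 (intermediates below are computed at full precision and shown rounded to 5 d.p.)
v1: (-5,-4) → rotate → (-3.11799,-5.59269) → ×s → (-2.91220,-5.22357) → (-2.91,-5.22)
v2: (-3.5,-5) → rotate → (-1.35134,-5.95180) → ×s → (-1.26215,-5.55898) → (-1.26,-5.56)
v3: (-1,-5) → rotate → (0.96333,-5.00719) → ×s → (0.89975,-4.67672) → (0.90,-4.68)
v4: (4.5,-3.5) → rotate → (5.48886,-1.54026) → ×s → (5.12660,-1.43861) → (5.13,-1.44)
v5: (3.5,4.5) → rotate → (1.54026,5.48886) → ×s → (1.43861,5.12660) → (1.44,5.13)
v6: (1.5,4) → rotate → (-0.12256,4.27024) → ×s → (-0.11447,3.98841) → (-0.11,3.99)
v7: (-4.5,2) → rotate → (-4.92210,0.15146) → ×s → (-4.59724,0.14146) → (-4.60,0.14)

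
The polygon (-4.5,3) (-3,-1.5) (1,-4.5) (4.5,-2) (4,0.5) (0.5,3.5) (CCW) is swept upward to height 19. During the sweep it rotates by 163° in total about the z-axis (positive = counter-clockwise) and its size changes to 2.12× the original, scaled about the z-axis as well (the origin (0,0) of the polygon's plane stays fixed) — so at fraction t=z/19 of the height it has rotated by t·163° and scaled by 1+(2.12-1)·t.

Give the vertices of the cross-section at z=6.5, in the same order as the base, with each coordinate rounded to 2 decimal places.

t = z/height = 6.5/19 = 0.342105
s = 1 + (scale-1)·z/height = 1 + (2.12-1)·6.5/19 = 1.383158
θ = twist·z/height = 163°·6.5/19 = 55.7632° = 0.973251 rad
cos θ = 0.562615, sin θ = 0.826719 (intermediates below are computed at full precision and shown rounded to 5 d.p.)
v1: (-4.5,3) → rotate → (-5.01192,-2.03239) → ×s → (-6.93228,-2.81112) → (-6.93,-2.81)
v2: (-3,-1.5) → rotate → (-0.44777,-3.32408) → ×s → (-0.61933,-4.59773) → (-0.62,-4.60)
v3: (1,-4.5) → rotate → (4.28285,-1.70505) → ×s → (5.92386,-2.35835) → (5.92,-2.36)
v4: (4.5,-2) → rotate → (4.18521,2.59501) → ×s → (5.78880,3.58930) → (5.79,3.59)
v5: (4,0.5) → rotate → (1.83710,3.58818) → ×s → (2.54100,4.96302) → (2.54,4.96)
v6: (0.5,3.5) → rotate → (-2.61221,2.38251) → ×s → (-3.61310,3.29539) → (-3.61,3.30)

Cross-section at z=6.5: (-6.93,-2.81) (-0.62,-4.60) (5.92,-2.36) (5.79,3.59) (2.54,4.96) (-3.61,3.30)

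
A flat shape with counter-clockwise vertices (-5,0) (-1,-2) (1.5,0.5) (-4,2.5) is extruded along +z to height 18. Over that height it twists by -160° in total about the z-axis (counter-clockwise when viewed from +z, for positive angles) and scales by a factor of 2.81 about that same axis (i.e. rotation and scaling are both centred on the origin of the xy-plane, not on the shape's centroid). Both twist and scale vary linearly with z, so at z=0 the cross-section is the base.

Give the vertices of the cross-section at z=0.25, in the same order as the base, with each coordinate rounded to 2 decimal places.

t = z/height = 0.25/18 = 0.0138889
s = 1 + (scale-1)·z/height = 1 + (2.81-1)·0.25/18 = 1.025139
θ = twist·z/height = -160°·0.25/18 = -2.2222° = -0.038785 rad
cos θ = 0.999248, sin θ = -0.038775 (intermediates below are computed at full precision and shown rounded to 5 d.p.)
v1: (-5,0) → rotate → (-4.99624,0.19388) → ×s → (-5.12184,0.19875) → (-5.12,0.20)
v2: (-1,-2) → rotate → (-1.07680,-1.95972) → ×s → (-1.10387,-2.00899) → (-1.10,-2.01)
v3: (1.5,0.5) → rotate → (1.51826,0.44146) → ×s → (1.55643,0.45256) → (1.56,0.45)
v4: (-4,2.5) → rotate → (-3.90005,2.65322) → ×s → (-3.99810,2.71992) → (-4.00,2.72)

Cross-section at z=0.25: (-5.12,0.20) (-1.10,-2.01) (1.56,0.45) (-4.00,2.72)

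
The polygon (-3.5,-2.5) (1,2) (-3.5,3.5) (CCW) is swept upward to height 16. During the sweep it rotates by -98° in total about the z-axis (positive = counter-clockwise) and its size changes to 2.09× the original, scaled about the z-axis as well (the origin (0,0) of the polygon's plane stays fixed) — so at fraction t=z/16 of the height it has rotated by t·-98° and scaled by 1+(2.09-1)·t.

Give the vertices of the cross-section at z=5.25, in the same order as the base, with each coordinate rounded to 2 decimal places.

t = z/height = 5.25/16 = 0.328125
s = 1 + (scale-1)·z/height = 1 + (2.09-1)·5.25/16 = 1.357656
θ = twist·z/height = -98°·5.25/16 = -32.1563° = -0.561232 rad
cos θ = 0.846600, sin θ = -0.532230 (intermediates below are computed at full precision and shown rounded to 5 d.p.)
v1: (-3.5,-2.5) → rotate → (-4.29367,-0.25369) → ×s → (-5.82933,-0.34443) → (-5.83,-0.34)
v2: (1,2) → rotate → (1.91106,1.16097) → ×s → (2.59456,1.57620) → (2.59,1.58)
v3: (-3.5,3.5) → rotate → (-1.10029,4.82590) → ×s → (-1.49382,6.55192) → (-1.49,6.55)

Cross-section at z=5.25: (-5.83,-0.34) (2.59,1.58) (-1.49,6.55)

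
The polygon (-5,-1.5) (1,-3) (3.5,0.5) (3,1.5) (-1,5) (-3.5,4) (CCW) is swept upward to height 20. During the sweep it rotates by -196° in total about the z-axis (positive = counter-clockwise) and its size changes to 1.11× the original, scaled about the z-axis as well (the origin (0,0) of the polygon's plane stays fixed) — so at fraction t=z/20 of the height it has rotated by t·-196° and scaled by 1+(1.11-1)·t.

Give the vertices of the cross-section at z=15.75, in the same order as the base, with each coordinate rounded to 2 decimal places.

Cross-section at z=15.75: (4.19,3.82) (-2.39,2.47) (-3.19,-2.14) (-2.23,-2.88) (3.33,-4.43) (5.31,-2.27)

t = z/height = 15.75/20 = 0.7875
s = 1 + (scale-1)·z/height = 1 + (1.11-1)·15.75/20 = 1.086625
θ = twist·z/height = -196°·15.75/20 = -154.3500° = -2.693916 rad
cos θ = -0.901455, sin θ = -0.432873 (intermediates below are computed at full precision and shown rounded to 5 d.p.)
v1: (-5,-1.5) → rotate → (3.85797,3.51655) → ×s → (4.19216,3.82117) → (4.19,3.82)
v2: (1,-3) → rotate → (-2.20007,2.27149) → ×s → (-2.39065,2.46826) → (-2.39,2.47)
v3: (3.5,0.5) → rotate → (-2.93866,-1.96578) → ×s → (-3.19322,-2.13607) → (-3.19,-2.14)
v4: (3,1.5) → rotate → (-2.05506,-2.65080) → ×s → (-2.23308,-2.88043) → (-2.23,-2.88)
v5: (-1,5) → rotate → (3.06582,-4.07440) → ×s → (3.33139,-4.42735) → (3.33,-4.43)
v6: (-3.5,4) → rotate → (4.88658,-2.09077) → ×s → (5.30988,-2.27188) → (5.31,-2.27)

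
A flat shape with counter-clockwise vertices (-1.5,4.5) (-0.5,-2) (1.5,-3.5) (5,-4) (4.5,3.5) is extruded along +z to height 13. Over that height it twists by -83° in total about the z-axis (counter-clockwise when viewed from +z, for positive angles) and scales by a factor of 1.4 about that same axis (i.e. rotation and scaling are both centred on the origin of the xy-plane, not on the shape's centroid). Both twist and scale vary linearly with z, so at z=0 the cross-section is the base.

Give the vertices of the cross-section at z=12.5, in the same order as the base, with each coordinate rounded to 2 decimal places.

Cross-section at z=12.5: (5.76,3.15) (-2.85,0.19) (-4.40,-2.90) (-4.23,-7.79) (5.87,-5.27)

t = z/height = 12.5/13 = 0.961538
s = 1 + (scale-1)·z/height = 1 + (1.4-1)·12.5/13 = 1.384615
θ = twist·z/height = -83°·12.5/13 = -79.8077° = -1.392907 rad
cos θ = 0.176953, sin θ = -0.984219 (intermediates below are computed at full precision and shown rounded to 5 d.p.)
v1: (-1.5,4.5) → rotate → (4.16356,2.27262) → ×s → (5.76493,3.14670) → (5.76,3.15)
v2: (-0.5,-2) → rotate → (-2.05692,0.13820) → ×s → (-2.84804,0.19136) → (-2.85,0.19)
v3: (1.5,-3.5) → rotate → (-3.17934,-2.09566) → ×s → (-4.40216,-2.90169) → (-4.40,-2.90)
v4: (5,-4) → rotate → (-3.05211,-5.62891) → ×s → (-4.22600,-7.79387) → (-4.23,-7.79)
v5: (4.5,3.5) → rotate → (4.24105,-3.80965) → ×s → (5.87223,-5.27490) → (5.87,-5.27)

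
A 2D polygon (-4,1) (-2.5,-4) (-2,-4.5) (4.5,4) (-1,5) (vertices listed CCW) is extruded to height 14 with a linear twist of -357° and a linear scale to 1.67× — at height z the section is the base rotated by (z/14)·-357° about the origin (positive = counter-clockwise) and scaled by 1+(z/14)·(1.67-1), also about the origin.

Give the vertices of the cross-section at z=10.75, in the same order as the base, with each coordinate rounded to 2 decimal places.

t = z/height = 10.75/14 = 0.767857
s = 1 + (scale-1)·z/height = 1 + (1.67-1)·10.75/14 = 1.514464
θ = twist·z/height = -357°·10.75/14 = -274.1250° = -4.784384 rad
cos θ = 0.071933, sin θ = 0.997409 (intermediates below are computed at full precision and shown rounded to 5 d.p.)
v1: (-4,1) → rotate → (-1.28514,-3.91771) → ×s → (-1.94630,-5.93322) → (-1.95,-5.93)
v2: (-2.5,-4) → rotate → (3.80981,-2.78125) → ×s → (5.76982,-4.21211) → (5.77,-4.21)
v3: (-2,-4.5) → rotate → (4.34448,-2.31852) → ×s → (6.57956,-3.51131) → (6.58,-3.51)
v4: (4.5,4) → rotate → (-3.66594,4.77607) → ×s → (-5.55194,7.23319) → (-5.55,7.23)
v5: (-1,5) → rotate → (-5.05898,-0.63775) → ×s → (-7.66164,-0.96584) → (-7.66,-0.97)

Cross-section at z=10.75: (-1.95,-5.93) (5.77,-4.21) (6.58,-3.51) (-5.55,7.23) (-7.66,-0.97)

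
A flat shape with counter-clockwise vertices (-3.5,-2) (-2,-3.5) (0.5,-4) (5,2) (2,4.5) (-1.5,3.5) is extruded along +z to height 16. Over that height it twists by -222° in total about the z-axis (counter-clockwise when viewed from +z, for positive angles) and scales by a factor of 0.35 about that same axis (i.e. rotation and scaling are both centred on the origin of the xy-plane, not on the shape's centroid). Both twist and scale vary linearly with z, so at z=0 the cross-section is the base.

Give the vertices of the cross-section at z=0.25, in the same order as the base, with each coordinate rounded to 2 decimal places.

t = z/height = 0.25/16 = 0.015625
s = 1 + (scale-1)·z/height = 1 + (0.35-1)·0.25/16 = 0.989844
θ = twist·z/height = -222°·0.25/16 = -3.4688° = -0.060541 rad
cos θ = 0.998168, sin θ = -0.060504 (intermediates below are computed at full precision and shown rounded to 5 d.p.)
v1: (-3.5,-2) → rotate → (-3.61460,-1.78457) → ×s → (-3.57789,-1.76645) → (-3.58,-1.77)
v2: (-2,-3.5) → rotate → (-2.20810,-3.37258) → ×s → (-2.18567,-3.33833) → (-2.19,-3.34)
v3: (0.5,-4) → rotate → (0.25707,-4.02292) → ×s → (0.25446,-3.98207) → (0.25,-3.98)
v4: (5,2) → rotate → (5.11185,1.69382) → ×s → (5.05993,1.67661) → (5.06,1.68)
v5: (2,4.5) → rotate → (2.26860,4.37075) → ×s → (2.24556,4.32636) → (2.25,4.33)
v6: (-1.5,3.5) → rotate → (-1.28549,3.58434) → ×s → (-1.27243,3.54794) → (-1.27,3.55)

Cross-section at z=0.25: (-3.58,-1.77) (-2.19,-3.34) (0.25,-3.98) (5.06,1.68) (2.25,4.33) (-1.27,3.55)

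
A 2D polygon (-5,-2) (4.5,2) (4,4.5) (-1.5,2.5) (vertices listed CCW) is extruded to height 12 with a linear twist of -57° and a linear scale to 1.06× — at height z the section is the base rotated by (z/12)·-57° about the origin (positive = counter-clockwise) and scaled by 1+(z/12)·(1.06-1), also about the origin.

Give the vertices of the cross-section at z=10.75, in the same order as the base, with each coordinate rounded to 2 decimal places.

Cross-section at z=10.75: (-4.95,2.77) (4.62,-2.36) (6.34,-0.30) (1.06,2.89)

t = z/height = 10.75/12 = 0.895833
s = 1 + (scale-1)·z/height = 1 + (1.06-1)·10.75/12 = 1.053750
θ = twist·z/height = -57°·10.75/12 = -51.0625° = -0.891209 rad
cos θ = 0.628472, sin θ = -0.777832 (intermediates below are computed at full precision and shown rounded to 5 d.p.)
v1: (-5,-2) → rotate → (-4.69803,2.63222) → ×s → (-4.95054,2.77370) → (-4.95,2.77)
v2: (4.5,2) → rotate → (4.38379,-2.24330) → ×s → (4.61942,-2.36388) → (4.62,-2.36)
v3: (4,4.5) → rotate → (6.01413,-0.28320) → ×s → (6.33739,-0.29842) → (6.34,-0.30)
v4: (-1.5,2.5) → rotate → (1.00187,2.73793) → ×s → (1.05572,2.88509) → (1.06,2.89)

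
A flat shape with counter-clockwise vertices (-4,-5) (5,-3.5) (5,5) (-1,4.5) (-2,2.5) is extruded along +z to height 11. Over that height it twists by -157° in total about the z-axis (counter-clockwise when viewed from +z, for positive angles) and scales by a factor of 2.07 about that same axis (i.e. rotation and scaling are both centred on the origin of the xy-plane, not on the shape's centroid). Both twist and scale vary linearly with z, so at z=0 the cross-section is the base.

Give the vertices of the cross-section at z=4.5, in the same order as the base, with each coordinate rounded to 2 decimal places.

t = z/height = 4.5/11 = 0.409091
s = 1 + (scale-1)·z/height = 1 + (2.07-1)·4.5/11 = 1.437727
θ = twist·z/height = -157°·4.5/11 = -64.2273° = -1.120977 rad
cos θ = 0.434802, sin θ = -0.900526 (intermediates below are computed at full precision and shown rounded to 5 d.p.)
v1: (-4,-5) → rotate → (-6.24184,1.42809) → ×s → (-8.97406,2.05321) → (-8.97,2.05)
v2: (5,-3.5) → rotate → (-0.97783,-6.02444) → ×s → (-1.40585,-8.66150) → (-1.41,-8.66)
v3: (5,5) → rotate → (6.67664,-2.32862) → ×s → (9.59919,-3.34792) → (9.60,-3.35)
v4: (-1,4.5) → rotate → (3.61756,2.85714) → ×s → (5.20107,4.10778) → (5.20,4.11)
v5: (-2,2.5) → rotate → (1.38171,2.88806) → ×s → (1.98652,4.15224) → (1.99,4.15)

Cross-section at z=4.5: (-8.97,2.05) (-1.41,-8.66) (9.60,-3.35) (5.20,4.11) (1.99,4.15)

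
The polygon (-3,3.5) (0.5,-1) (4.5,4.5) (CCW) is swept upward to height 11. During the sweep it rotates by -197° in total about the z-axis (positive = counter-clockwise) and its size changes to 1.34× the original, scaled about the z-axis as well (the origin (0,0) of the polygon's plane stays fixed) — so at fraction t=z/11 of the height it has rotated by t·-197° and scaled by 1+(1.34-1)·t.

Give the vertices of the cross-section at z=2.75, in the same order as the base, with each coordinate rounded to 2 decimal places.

Cross-section at z=2.75: (0.75,4.94) (-0.47,-1.12) (6.89,-0.51)

t = z/height = 2.75/11 = 0.25
s = 1 + (scale-1)·z/height = 1 + (1.34-1)·2.75/11 = 1.085000
θ = twist·z/height = -197°·2.75/11 = -49.2500° = -0.859575 rad
cos θ = 0.652760, sin θ = -0.757565 (intermediates below are computed at full precision and shown rounded to 5 d.p.)
v1: (-3,3.5) → rotate → (0.69320,4.55735) → ×s → (0.75212,4.94473) → (0.75,4.94)
v2: (0.5,-1) → rotate → (-0.43119,-1.03154) → ×s → (-0.46784,-1.11922) → (-0.47,-1.12)
v3: (4.5,4.5) → rotate → (6.34646,-0.47162) → ×s → (6.88591,-0.51171) → (6.89,-0.51)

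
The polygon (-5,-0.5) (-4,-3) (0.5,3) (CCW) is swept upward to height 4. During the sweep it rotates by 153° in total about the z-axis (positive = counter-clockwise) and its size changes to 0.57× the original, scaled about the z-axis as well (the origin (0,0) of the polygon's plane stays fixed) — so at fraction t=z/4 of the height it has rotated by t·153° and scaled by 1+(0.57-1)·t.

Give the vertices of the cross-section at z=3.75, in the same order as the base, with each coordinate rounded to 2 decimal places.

t = z/height = 3.75/4 = 0.9375
s = 1 + (scale-1)·z/height = 1 + (0.57-1)·3.75/4 = 0.596875
θ = twist·z/height = 153°·3.75/4 = 143.4375° = 2.503457 rad
cos θ = -0.803208, sin θ = 0.595699 (intermediates below are computed at full precision and shown rounded to 5 d.p.)
v1: (-5,-0.5) → rotate → (4.31389,-2.57689) → ×s → (2.57485,-1.53808) → (2.57,-1.54)
v2: (-4,-3) → rotate → (4.99993,0.02683) → ×s → (2.98433,0.01601) → (2.98,0.02)
v3: (0.5,3) → rotate → (-2.18870,-2.11177) → ×s → (-1.30638,-1.26046) → (-1.31,-1.26)

Cross-section at z=3.75: (2.57,-1.54) (2.98,0.02) (-1.31,-1.26)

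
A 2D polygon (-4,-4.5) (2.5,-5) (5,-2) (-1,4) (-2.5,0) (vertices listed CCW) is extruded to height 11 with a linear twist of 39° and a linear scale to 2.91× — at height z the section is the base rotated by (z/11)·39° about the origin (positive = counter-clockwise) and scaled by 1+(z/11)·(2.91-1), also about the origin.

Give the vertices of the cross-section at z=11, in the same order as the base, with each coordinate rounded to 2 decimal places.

Cross-section at z=11: (-0.81,-17.50) (14.81,-6.73) (14.97,4.63) (-9.59,7.21) (-5.65,-4.58)

t = z/height = 11/11 = 1
s = 1 + (scale-1)·z/height = 1 + (2.91-1)·11/11 = 2.910000
θ = twist·z/height = 39°·11/11 = 39.0000° = 0.680678 rad
cos θ = 0.777146, sin θ = 0.629320 (intermediates below are computed at full precision and shown rounded to 5 d.p.)
v1: (-4,-4.5) → rotate → (-0.27664,-6.01444) → ×s → (-0.80503,-17.50202) → (-0.81,-17.50)
v2: (2.5,-5) → rotate → (5.08947,-2.31243) → ×s → (14.81035,-6.72917) → (14.81,-6.73)
v3: (5,-2) → rotate → (5.14437,1.59231) → ×s → (14.97012,4.63362) → (14.97,4.63)
v4: (-1,4) → rotate → (-3.29443,2.47926) → ×s → (-9.58678,7.21466) → (-9.59,7.21)
v5: (-2.5,0) → rotate → (-1.94286,-1.57330) → ×s → (-5.65374,-4.57831) → (-5.65,-4.58)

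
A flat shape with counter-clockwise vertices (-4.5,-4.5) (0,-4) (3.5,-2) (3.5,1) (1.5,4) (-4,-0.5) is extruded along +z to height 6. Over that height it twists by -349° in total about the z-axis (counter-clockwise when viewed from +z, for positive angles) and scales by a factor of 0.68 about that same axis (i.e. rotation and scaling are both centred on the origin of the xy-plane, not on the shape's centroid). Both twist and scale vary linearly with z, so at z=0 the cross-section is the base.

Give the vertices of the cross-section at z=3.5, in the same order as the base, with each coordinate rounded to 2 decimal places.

t = z/height = 3.5/6 = 0.583333
s = 1 + (scale-1)·z/height = 1 + (0.68-1)·3.5/6 = 0.813333
θ = twist·z/height = -349°·3.5/6 = -203.5833° = -3.553199 rad
cos θ = -0.916479, sin θ = 0.400082 (intermediates below are computed at full precision and shown rounded to 5 d.p.)
v1: (-4.5,-4.5) → rotate → (5.92453,2.32379) → ×s → (4.81862,1.89001) → (4.82,1.89)
v2: (0,-4) → rotate → (1.60033,3.66592) → ×s → (1.30160,2.98161) → (1.30,2.98)
v3: (3.5,-2) → rotate → (-2.40751,3.23325) → ×s → (-1.95811,2.62971) → (-1.96,2.63)
v4: (3.5,1) → rotate → (-3.60776,0.48381) → ×s → (-2.93431,0.39350) → (-2.93,0.39)
v5: (1.5,4) → rotate → (-2.97505,-3.06579) → ×s → (-2.41971,-2.49351) → (-2.42,-2.49)
v6: (-4,-0.5) → rotate → (3.86596,-1.14209) → ×s → (3.14431,-0.92890) → (3.14,-0.93)

Cross-section at z=3.5: (4.82,1.89) (1.30,2.98) (-1.96,2.63) (-2.93,0.39) (-2.42,-2.49) (3.14,-0.93)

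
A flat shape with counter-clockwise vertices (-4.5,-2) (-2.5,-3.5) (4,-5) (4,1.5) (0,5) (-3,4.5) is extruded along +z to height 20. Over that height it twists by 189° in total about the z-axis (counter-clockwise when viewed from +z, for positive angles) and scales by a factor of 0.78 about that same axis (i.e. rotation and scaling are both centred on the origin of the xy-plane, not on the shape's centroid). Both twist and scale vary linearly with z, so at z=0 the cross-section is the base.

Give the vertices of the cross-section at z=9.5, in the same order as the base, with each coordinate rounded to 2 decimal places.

Cross-section at z=9.5: (1.78,-4.04) (3.13,-2.25) (4.49,3.56) (-1.33,3.59) (-4.48,0.02) (-4.04,-2.67)

t = z/height = 9.5/20 = 0.475
s = 1 + (scale-1)·z/height = 1 + (0.78-1)·9.5/20 = 0.895500
θ = twist·z/height = 189°·9.5/20 = 89.7750° = 1.566869 rad
cos θ = 0.003927, sin θ = 0.999992 (intermediates below are computed at full precision and shown rounded to 5 d.p.)
v1: (-4.5,-2) → rotate → (1.98231,-4.50782) → ×s → (1.77516,-4.03675) → (1.78,-4.04)
v2: (-2.5,-3.5) → rotate → (3.49016,-2.51373) → ×s → (3.12543,-2.25104) → (3.13,-2.25)
v3: (4,-5) → rotate → (5.01567,3.98033) → ×s → (4.49153,3.56439) → (4.49,3.56)
v4: (4,1.5) → rotate → (-1.48428,4.00586) → ×s → (-1.32917,3.58725) → (-1.33,3.59)
v5: (0,5) → rotate → (-4.99996,0.01963) → ×s → (-4.47747,0.01758) → (-4.48,0.02)
v6: (-3,4.5) → rotate → (-4.51175,-2.98231) → ×s → (-4.04027,-2.67065) → (-4.04,-2.67)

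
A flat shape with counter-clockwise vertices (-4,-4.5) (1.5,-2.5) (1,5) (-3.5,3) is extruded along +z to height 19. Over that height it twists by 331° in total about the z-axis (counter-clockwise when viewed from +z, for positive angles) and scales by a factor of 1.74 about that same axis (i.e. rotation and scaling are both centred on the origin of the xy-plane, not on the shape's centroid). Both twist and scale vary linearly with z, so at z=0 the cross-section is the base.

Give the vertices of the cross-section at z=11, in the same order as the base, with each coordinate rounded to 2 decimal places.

t = z/height = 11/19 = 0.578947
s = 1 + (scale-1)·z/height = 1 + (1.74-1)·11/19 = 1.428421
θ = twist·z/height = 331°·11/19 = 191.6316° = 3.344602 rad
cos θ = -0.979464, sin θ = -0.201618 (intermediates below are computed at full precision and shown rounded to 5 d.p.)
v1: (-4,-4.5) → rotate → (3.01058,5.21406) → ×s → (4.30037,7.44787) → (4.30,7.45)
v2: (1.5,-2.5) → rotate → (-1.97324,2.14623) → ×s → (-2.81862,3.06573) → (-2.82,3.07)
v3: (1,5) → rotate → (0.02862,-5.09894) → ×s → (0.04089,-7.28343) → (0.04,-7.28)
v4: (-3.5,3) → rotate → (4.03298,-2.23273) → ×s → (5.76079,-3.18928) → (5.76,-3.19)

Cross-section at z=11: (4.30,7.45) (-2.82,3.07) (0.04,-7.28) (5.76,-3.19)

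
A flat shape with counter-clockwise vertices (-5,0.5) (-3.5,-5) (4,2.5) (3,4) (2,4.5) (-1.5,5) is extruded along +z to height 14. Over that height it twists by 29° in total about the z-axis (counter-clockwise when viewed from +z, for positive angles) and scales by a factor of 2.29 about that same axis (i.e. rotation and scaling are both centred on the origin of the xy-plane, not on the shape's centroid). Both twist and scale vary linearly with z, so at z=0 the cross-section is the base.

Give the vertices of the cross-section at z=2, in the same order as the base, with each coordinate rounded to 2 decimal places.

Cross-section at z=2: (-5.95,0.16) (-3.71,-6.21) (4.51,3.30) (3.20,4.98) (1.98,5.49) (-2.20,5.78)

t = z/height = 2/14 = 0.142857
s = 1 + (scale-1)·z/height = 1 + (2.29-1)·2/14 = 1.184286
θ = twist·z/height = 29°·2/14 = 4.1429° = 0.072306 rad
cos θ = 0.997387, sin θ = 0.072244 (intermediates below are computed at full precision and shown rounded to 5 d.p.)
v1: (-5,0.5) → rotate → (-5.02306,0.13748) → ×s → (-5.94873,0.16281) → (-5.95,0.16)
v2: (-3.5,-5) → rotate → (-3.12964,-5.23979) → ×s → (-3.70638,-6.20541) → (-3.71,-6.21)
v3: (4,2.5) → rotate → (3.80894,2.78244) → ×s → (4.51087,3.29521) → (4.51,3.30)
v4: (3,4) → rotate → (2.70319,4.20628) → ×s → (3.20135,4.98144) → (3.20,4.98)
v5: (2,4.5) → rotate → (1.66968,4.63273) → ×s → (1.97738,5.48647) → (1.98,5.49)
v6: (-1.5,5) → rotate → (-1.85730,4.87857) → ×s → (-2.19957,5.77762) → (-2.20,5.78)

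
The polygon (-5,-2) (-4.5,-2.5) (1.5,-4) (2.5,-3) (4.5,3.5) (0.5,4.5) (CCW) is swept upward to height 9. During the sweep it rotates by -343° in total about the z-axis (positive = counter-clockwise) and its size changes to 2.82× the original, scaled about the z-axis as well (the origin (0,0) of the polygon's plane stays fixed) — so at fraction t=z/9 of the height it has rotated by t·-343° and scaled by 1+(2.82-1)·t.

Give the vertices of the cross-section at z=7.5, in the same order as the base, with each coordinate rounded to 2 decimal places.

t = z/height = 7.5/9 = 0.833333
s = 1 + (scale-1)·z/height = 1 + (2.82-1)·7.5/9 = 2.516667
θ = twist·z/height = -343°·7.5/9 = -285.8333° = -4.988733 rad
cos θ = 0.272840, sin θ = 0.962059 (intermediates below are computed at full precision and shown rounded to 5 d.p.)
v1: (-5,-2) → rotate → (0.55992,-5.35598) → ×s → (1.40913,-13.47921) → (1.41,-13.48)
v2: (-4.5,-2.5) → rotate → (1.17737,-5.01137) → ×s → (2.96304,-12.61194) → (2.96,-12.61)
v3: (1.5,-4) → rotate → (4.25750,0.35173) → ×s → (10.71470,0.88519) → (10.71,0.89)
v4: (2.5,-3) → rotate → (3.56828,1.58663) → ×s → (8.98017,3.99302) → (8.98,3.99)
v5: (4.5,3.5) → rotate → (-2.13943,5.28421) → ×s → (-5.38423,13.29859) → (-5.38,13.30)
v6: (0.5,4.5) → rotate → (-4.19285,1.70881) → ×s → (-10.55200,4.30050) → (-10.55,4.30)

Cross-section at z=7.5: (1.41,-13.48) (2.96,-12.61) (10.71,0.89) (8.98,3.99) (-5.38,13.30) (-10.55,4.30)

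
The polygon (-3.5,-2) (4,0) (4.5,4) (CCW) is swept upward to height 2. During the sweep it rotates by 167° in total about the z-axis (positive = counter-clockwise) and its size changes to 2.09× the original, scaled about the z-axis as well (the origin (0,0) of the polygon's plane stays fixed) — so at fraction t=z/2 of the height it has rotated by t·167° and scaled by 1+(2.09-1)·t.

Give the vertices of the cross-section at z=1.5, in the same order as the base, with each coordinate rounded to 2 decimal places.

t = z/height = 1.5/2 = 0.75
s = 1 + (scale-1)·z/height = 1 + (2.09-1)·1.5/2 = 1.817500
θ = twist·z/height = 167°·1.5/2 = 125.2500° = 2.186025 rad
cos θ = -0.577145, sin θ = 0.816642 (intermediates below are computed at full precision and shown rounded to 5 d.p.)
v1: (-3.5,-2) → rotate → (3.65329,-1.70396) → ×s → (6.63986,-3.09694) → (6.64,-3.10)
v2: (4,0) → rotate → (-2.30858,3.26657) → ×s → (-4.19585,5.93698) → (-4.20,5.94)
v3: (4.5,4) → rotate → (-5.86372,1.36631) → ×s → (-10.65731,2.48326) → (-10.66,2.48)

Cross-section at z=1.5: (6.64,-3.10) (-4.20,5.94) (-10.66,2.48)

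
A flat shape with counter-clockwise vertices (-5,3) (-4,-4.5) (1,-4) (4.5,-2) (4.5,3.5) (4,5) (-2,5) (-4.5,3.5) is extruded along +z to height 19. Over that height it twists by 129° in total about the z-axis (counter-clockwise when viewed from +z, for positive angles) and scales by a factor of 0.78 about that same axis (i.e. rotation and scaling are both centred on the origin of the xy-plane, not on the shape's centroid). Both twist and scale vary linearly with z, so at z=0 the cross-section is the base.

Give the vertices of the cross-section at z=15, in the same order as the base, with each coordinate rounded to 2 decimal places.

Cross-section at z=15: (-1.58,-4.55) (4.32,-2.47) (3.07,1.49) (0.85,3.98) (-3.59,3.05) (-4.72,2.39) (-3.70,-2.47) (-2.07,-4.23)

t = z/height = 15/19 = 0.789474
s = 1 + (scale-1)·z/height = 1 + (0.78-1)·15/19 = 0.826316
θ = twist·z/height = 129°·15/19 = 101.8421° = 1.777480 rad
cos θ = -0.205215, sin θ = 0.978717 (intermediates below are computed at full precision and shown rounded to 5 d.p.)
v1: (-5,3) → rotate → (-1.91007,-5.50923) → ×s → (-1.57832,-4.55236) → (-1.58,-4.55)
v2: (-4,-4.5) → rotate → (5.22509,-2.99140) → ×s → (4.31757,-2.47184) → (4.32,-2.47)
v3: (1,-4) → rotate → (3.70965,1.79958) → ×s → (3.06534,1.48702) → (3.07,1.49)
v4: (4.5,-2) → rotate → (1.03396,4.81466) → ×s → (0.85438,3.97843) → (0.85,3.98)
v5: (4.5,3.5) → rotate → (-4.34898,3.68597) → ×s → (-3.59363,3.04578) → (-3.59,3.05)
v6: (4,5) → rotate → (-5.71445,2.88879) → ×s → (-4.72194,2.38705) → (-4.72,2.39)
v7: (-2,5) → rotate → (-4.48315,-2.98351) → ×s → (-3.70450,-2.46532) → (-3.70,-2.47)
v8: (-4.5,3.5) → rotate → (-2.50204,-5.12248) → ×s → (-2.06748,-4.23279) → (-2.07,-4.23)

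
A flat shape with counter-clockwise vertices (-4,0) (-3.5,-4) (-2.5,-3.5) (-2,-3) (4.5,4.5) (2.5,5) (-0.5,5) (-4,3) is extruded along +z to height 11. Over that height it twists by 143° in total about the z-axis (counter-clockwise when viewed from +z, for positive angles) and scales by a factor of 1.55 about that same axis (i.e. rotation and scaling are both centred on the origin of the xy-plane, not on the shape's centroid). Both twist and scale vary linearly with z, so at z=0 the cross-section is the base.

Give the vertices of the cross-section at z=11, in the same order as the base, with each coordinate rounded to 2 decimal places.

t = z/height = 11/11 = 1
s = 1 + (scale-1)·z/height = 1 + (1.55-1)·11/11 = 1.550000
θ = twist·z/height = 143°·11/11 = 143.0000° = 2.495821 rad
cos θ = -0.798636, sin θ = 0.601815 (intermediates below are computed at full precision and shown rounded to 5 d.p.)
v1: (-4,0) → rotate → (3.19454,-2.40726) → ×s → (4.95154,-3.73125) → (4.95,-3.73)
v2: (-3.5,-4) → rotate → (5.20248,1.08819) → ×s → (8.06385,1.68669) → (8.06,1.69)
v3: (-2.5,-3.5) → rotate → (4.10294,1.29069) → ×s → (6.35956,2.00056) → (6.36,2.00)
v4: (-2,-3) → rotate → (3.40272,1.19228) → ×s → (5.27421,1.84803) → (5.27,1.85)
v5: (4.5,4.5) → rotate → (-6.30203,-0.88569) → ×s → (-9.76814,-1.37282) → (-9.77,-1.37)
v6: (2.5,5) → rotate → (-5.00566,-2.48864) → ×s → (-7.75878,-3.85739) → (-7.76,-3.86)
v7: (-0.5,5) → rotate → (-2.60976,-4.29409) → ×s → (-4.04512,-6.65583) → (-4.05,-6.66)
v8: (-4,3) → rotate → (1.38910,-4.80317) → ×s → (2.15310,-7.44491) → (2.15,-7.44)

Cross-section at z=11: (4.95,-3.73) (8.06,1.69) (6.36,2.00) (5.27,1.85) (-9.77,-1.37) (-7.76,-3.86) (-4.05,-6.66) (2.15,-7.44)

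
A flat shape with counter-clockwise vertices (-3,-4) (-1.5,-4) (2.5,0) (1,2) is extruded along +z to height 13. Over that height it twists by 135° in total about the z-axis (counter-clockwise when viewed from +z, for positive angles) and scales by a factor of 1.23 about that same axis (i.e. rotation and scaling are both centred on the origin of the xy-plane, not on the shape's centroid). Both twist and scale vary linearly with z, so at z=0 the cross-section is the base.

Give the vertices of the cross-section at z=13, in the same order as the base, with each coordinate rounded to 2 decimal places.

Cross-section at z=13: (6.09,0.87) (4.78,2.17) (-2.17,2.17) (-2.61,-0.87)

t = z/height = 13/13 = 1
s = 1 + (scale-1)·z/height = 1 + (1.23-1)·13/13 = 1.230000
θ = twist·z/height = 135°·13/13 = 135.0000° = 2.356194 rad
cos θ = -0.707107, sin θ = 0.707107 (intermediates below are computed at full precision and shown rounded to 5 d.p.)
v1: (-3,-4) → rotate → (4.94975,0.70711) → ×s → (6.08819,0.86974) → (6.09,0.87)
v2: (-1.5,-4) → rotate → (3.88909,1.76777) → ×s → (4.78358,2.17435) → (4.78,2.17)
v3: (2.5,0) → rotate → (-1.76777,1.76777) → ×s → (-2.17435,2.17435) → (-2.17,2.17)
v4: (1,2) → rotate → (-2.12132,-0.70711) → ×s → (-2.60922,-0.86974) → (-2.61,-0.87)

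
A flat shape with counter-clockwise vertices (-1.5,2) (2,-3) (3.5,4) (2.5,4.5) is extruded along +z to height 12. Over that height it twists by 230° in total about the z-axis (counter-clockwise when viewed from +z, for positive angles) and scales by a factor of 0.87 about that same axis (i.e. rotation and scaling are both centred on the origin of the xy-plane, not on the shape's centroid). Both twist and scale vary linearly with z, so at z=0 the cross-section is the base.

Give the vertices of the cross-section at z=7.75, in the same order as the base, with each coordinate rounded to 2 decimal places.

t = z/height = 7.75/12 = 0.645833
s = 1 + (scale-1)·z/height = 1 + (0.87-1)·7.75/12 = 0.916042
θ = twist·z/height = 230°·7.75/12 = 148.5417° = 2.592541 rad
cos θ = -0.853020, sin θ = 0.521878 (intermediates below are computed at full precision and shown rounded to 5 d.p.)
v1: (-1.5,2) → rotate → (0.23577,-2.48886) → ×s → (0.21598,-2.27990) → (0.22,-2.28)
v2: (2,-3) → rotate → (-0.14040,3.60282) → ×s → (-0.12862,3.30033) → (-0.13,3.30)
v3: (3.5,4) → rotate → (-5.07308,-1.58551) → ×s → (-4.64716,-1.45239) → (-4.65,-1.45)
v4: (2.5,4.5) → rotate → (-4.48100,-2.53389) → ×s → (-4.10478,-2.32115) → (-4.10,-2.32)

Cross-section at z=7.75: (0.22,-2.28) (-0.13,3.30) (-4.65,-1.45) (-4.10,-2.32)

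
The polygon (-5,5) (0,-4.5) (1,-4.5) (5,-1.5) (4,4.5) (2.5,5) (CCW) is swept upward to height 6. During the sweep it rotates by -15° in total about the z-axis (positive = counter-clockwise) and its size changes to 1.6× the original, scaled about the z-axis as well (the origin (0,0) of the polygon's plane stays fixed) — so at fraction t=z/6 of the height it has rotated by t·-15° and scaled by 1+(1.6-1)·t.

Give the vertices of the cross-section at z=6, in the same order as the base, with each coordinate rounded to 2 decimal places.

t = z/height = 6/6 = 1
s = 1 + (scale-1)·z/height = 1 + (1.6-1)·6/6 = 1.600000
θ = twist·z/height = -15°·6/6 = -15.0000° = -0.261799 rad
cos θ = 0.965926, sin θ = -0.258819 (intermediates below are computed at full precision and shown rounded to 5 d.p.)
v1: (-5,5) → rotate → (-3.53553,6.12372) → ×s → (-5.65685,9.79796) → (-5.66,9.80)
v2: (0,-4.5) → rotate → (-1.16469,-4.34667) → ×s → (-1.86350,-6.95467) → (-1.86,-6.95)
v3: (1,-4.5) → rotate → (-0.19876,-4.60549) → ×s → (-0.31802,-7.36878) → (-0.32,-7.37)
v4: (5,-1.5) → rotate → (4.44140,-2.74298) → ×s → (7.10624,-4.38877) → (7.11,-4.39)
v5: (4,4.5) → rotate → (5.02839,3.31139) → ×s → (8.04542,5.29822) → (8.05,5.30)
v6: (2.5,5) → rotate → (3.70891,4.18258) → ×s → (5.93426,6.69213) → (5.93,6.69)

Cross-section at z=6: (-5.66,9.80) (-1.86,-6.95) (-0.32,-7.37) (7.11,-4.39) (8.05,5.30) (5.93,6.69)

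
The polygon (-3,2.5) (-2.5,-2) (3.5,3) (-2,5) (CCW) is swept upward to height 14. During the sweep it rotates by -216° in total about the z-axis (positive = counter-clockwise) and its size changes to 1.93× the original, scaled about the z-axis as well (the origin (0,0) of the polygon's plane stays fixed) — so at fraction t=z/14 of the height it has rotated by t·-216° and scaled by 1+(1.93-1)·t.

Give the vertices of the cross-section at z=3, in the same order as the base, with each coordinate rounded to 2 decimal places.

Cross-section at z=3: (-0.32,4.67) (-3.81,0.51) (5.50,-0.55) (2.68,5.88)

t = z/height = 3/14 = 0.214286
s = 1 + (scale-1)·z/height = 1 + (1.93-1)·3/14 = 1.199286
θ = twist·z/height = -216°·3/14 = -46.2857° = -0.807838 rad
cos θ = 0.691063, sin θ = -0.722795 (intermediates below are computed at full precision and shown rounded to 5 d.p.)
v1: (-3,2.5) → rotate → (-0.26620,3.89604) → ×s → (-0.31925,4.67247) → (-0.32,4.67)
v2: (-2.5,-2) → rotate → (-3.17325,0.42486) → ×s → (-3.80563,0.50953) → (-3.81,0.51)
v3: (3.5,3) → rotate → (4.58710,-0.45659) → ×s → (5.50125,-0.54759) → (5.50,-0.55)
v4: (-2,5) → rotate → (2.23185,4.90090) → ×s → (2.67662,5.87758) → (2.68,5.88)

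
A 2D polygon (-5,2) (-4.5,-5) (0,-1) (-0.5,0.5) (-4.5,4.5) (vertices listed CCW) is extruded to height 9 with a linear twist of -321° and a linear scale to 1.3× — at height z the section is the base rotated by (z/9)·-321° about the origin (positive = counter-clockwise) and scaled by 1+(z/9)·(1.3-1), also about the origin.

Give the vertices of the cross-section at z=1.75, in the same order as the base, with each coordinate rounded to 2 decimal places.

Cross-section at z=1.75: (-0.57,5.67) (-6.90,1.77) (-0.94,-0.49) (0.22,0.71) (2.02,6.43)

t = z/height = 1.75/9 = 0.194444
s = 1 + (scale-1)·z/height = 1 + (1.3-1)·1.75/9 = 1.058333
θ = twist·z/height = -321°·1.75/9 = -62.4167° = -1.089376 rad
cos θ = 0.463038, sin θ = -0.886338 (intermediates below are computed at full precision and shown rounded to 5 d.p.)
v1: (-5,2) → rotate → (-0.54251,5.35777) → ×s → (-0.57416,5.67030) → (-0.57,5.67)
v2: (-4.5,-5) → rotate → (-6.51536,1.67333) → ×s → (-6.89543,1.77094) → (-6.90,1.77)
v3: (0,-1) → rotate → (-0.88634,-0.46304) → ×s → (-0.93804,-0.49005) → (-0.94,-0.49)
v4: (-0.5,0.5) → rotate → (0.21165,0.67469) → ×s → (0.22400,0.71405) → (0.22,0.71)
v5: (-4.5,4.5) → rotate → (1.90485,6.07219) → ×s → (2.01597,6.42641) → (2.02,6.43)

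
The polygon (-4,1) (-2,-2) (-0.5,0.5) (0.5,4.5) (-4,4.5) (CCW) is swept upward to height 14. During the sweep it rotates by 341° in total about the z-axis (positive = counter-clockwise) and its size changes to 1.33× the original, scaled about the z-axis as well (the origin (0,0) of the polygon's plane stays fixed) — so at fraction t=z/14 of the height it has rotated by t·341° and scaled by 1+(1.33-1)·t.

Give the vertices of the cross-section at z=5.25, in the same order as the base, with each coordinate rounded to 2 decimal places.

Cross-section at z=5.25: (1.87,-4.24) (3.15,-0.39) (-0.10,-0.79) (-4.34,-2.66) (-1.23,-6.65)

t = z/height = 5.25/14 = 0.375
s = 1 + (scale-1)·z/height = 1 + (1.33-1)·5.25/14 = 1.123750
θ = twist·z/height = 341°·5.25/14 = 127.8750° = 2.231840 rad
cos θ = -0.613941, sin θ = 0.789352 (intermediates below are computed at full precision and shown rounded to 5 d.p.)
v1: (-4,1) → rotate → (1.66641,-3.77135) → ×s → (1.87263,-4.23805) → (1.87,-4.24)
v2: (-2,-2) → rotate → (2.80659,-0.35082) → ×s → (3.15390,-0.39424) → (3.15,-0.39)
v3: (-0.5,0.5) → rotate → (-0.08771,-0.70165) → ×s → (-0.09856,-0.78848) → (-0.10,-0.79)
v4: (0.5,4.5) → rotate → (-3.85905,-2.36806) → ×s → (-4.33661,-2.66110) → (-4.34,-2.66)
v5: (-4,4.5) → rotate → (-1.09632,-5.92014) → ×s → (-1.23199,-6.65276) → (-1.23,-6.65)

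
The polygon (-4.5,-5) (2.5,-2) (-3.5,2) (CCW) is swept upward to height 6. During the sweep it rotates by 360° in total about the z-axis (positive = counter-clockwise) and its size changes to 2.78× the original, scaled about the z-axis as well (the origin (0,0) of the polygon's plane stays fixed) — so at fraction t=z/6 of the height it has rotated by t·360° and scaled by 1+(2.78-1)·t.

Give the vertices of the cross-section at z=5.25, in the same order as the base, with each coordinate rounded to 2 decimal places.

t = z/height = 5.25/6 = 0.875
s = 1 + (scale-1)·z/height = 1 + (2.78-1)·5.25/6 = 2.557500
θ = twist·z/height = 360°·5.25/6 = 315.0000° = 5.497787 rad
cos θ = 0.707107, sin θ = -0.707107 (intermediates below are computed at full precision and shown rounded to 5 d.p.)
v1: (-4.5,-5) → rotate → (-6.71751,-0.35355) → ×s → (-17.18004,-0.90421) → (-17.18,-0.90)
v2: (2.5,-2) → rotate → (0.35355,-3.18198) → ×s → (0.90421,-8.13792) → (0.90,-8.14)
v3: (-3.5,2) → rotate → (-1.06066,3.88909) → ×s → (-2.71264,9.94634) → (-2.71,9.95)

Cross-section at z=5.25: (-17.18,-0.90) (0.90,-8.14) (-2.71,9.95)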